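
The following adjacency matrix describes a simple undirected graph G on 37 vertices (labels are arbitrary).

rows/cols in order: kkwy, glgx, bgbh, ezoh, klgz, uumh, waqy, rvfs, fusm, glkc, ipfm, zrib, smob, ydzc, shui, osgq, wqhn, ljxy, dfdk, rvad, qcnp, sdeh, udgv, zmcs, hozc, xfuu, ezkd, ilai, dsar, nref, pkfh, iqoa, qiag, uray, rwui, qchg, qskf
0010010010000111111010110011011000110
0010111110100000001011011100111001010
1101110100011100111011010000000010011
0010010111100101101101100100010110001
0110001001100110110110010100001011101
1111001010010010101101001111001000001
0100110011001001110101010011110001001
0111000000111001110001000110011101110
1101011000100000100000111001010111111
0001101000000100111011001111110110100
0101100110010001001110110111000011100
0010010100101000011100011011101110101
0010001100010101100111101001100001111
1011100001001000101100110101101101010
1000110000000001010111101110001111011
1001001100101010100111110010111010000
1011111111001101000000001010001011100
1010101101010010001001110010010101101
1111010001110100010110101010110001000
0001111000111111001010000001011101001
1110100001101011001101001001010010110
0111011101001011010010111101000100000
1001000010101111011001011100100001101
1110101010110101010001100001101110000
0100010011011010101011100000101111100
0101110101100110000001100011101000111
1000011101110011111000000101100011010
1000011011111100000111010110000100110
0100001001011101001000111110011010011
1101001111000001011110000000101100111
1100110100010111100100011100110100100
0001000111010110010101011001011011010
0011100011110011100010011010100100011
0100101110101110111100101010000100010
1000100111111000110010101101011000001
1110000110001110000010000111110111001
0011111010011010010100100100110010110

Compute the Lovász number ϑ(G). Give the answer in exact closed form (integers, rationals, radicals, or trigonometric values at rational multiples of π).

sqrt(37)

N(smob) = {bgbh, waqy, rvfs, zrib, ydzc, osgq, wqhn, rvad, qcnp, sdeh, udgv, hozc, ilai, dsar, uray, rwui, qchg, qskf}, |N(smob)| = 18.
N(xfuu) = {glgx, ezoh, klgz, uumh, rvfs, glkc, ipfm, ydzc, shui, sdeh, udgv, ezkd, ilai, dsar, pkfh, rwui, qchg, qskf}, |N(xfuu)| = 18.
N(udgv) = {kkwy, ezoh, fusm, ipfm, smob, ydzc, shui, osgq, ljxy, dfdk, sdeh, zmcs, hozc, xfuu, dsar, uray, rwui, qskf}, |N(udgv)| = 18.
deg(nref) = 18; N(nref) = {kkwy, glgx, ezoh, waqy, rvfs, fusm, glkc, osgq, ljxy, dfdk, rvad, qcnp, dsar, pkfh, iqoa, rwui, qchg, qskf}.
18-regular, N=37; strongly regular (37,18,8,9).
spec(A) ≈ [18.0, 2.541381, -3.541381] (distinct, 6 d.p.).
ϑ = −N·λ_min/(λ_max−λ_min) = −37·(-sqrt(37)/2 - 1/2)/(18−(-sqrt(37)/2 - 1/2)) = sqrt(37).
≈ 6.08276 (to 5 d.p.).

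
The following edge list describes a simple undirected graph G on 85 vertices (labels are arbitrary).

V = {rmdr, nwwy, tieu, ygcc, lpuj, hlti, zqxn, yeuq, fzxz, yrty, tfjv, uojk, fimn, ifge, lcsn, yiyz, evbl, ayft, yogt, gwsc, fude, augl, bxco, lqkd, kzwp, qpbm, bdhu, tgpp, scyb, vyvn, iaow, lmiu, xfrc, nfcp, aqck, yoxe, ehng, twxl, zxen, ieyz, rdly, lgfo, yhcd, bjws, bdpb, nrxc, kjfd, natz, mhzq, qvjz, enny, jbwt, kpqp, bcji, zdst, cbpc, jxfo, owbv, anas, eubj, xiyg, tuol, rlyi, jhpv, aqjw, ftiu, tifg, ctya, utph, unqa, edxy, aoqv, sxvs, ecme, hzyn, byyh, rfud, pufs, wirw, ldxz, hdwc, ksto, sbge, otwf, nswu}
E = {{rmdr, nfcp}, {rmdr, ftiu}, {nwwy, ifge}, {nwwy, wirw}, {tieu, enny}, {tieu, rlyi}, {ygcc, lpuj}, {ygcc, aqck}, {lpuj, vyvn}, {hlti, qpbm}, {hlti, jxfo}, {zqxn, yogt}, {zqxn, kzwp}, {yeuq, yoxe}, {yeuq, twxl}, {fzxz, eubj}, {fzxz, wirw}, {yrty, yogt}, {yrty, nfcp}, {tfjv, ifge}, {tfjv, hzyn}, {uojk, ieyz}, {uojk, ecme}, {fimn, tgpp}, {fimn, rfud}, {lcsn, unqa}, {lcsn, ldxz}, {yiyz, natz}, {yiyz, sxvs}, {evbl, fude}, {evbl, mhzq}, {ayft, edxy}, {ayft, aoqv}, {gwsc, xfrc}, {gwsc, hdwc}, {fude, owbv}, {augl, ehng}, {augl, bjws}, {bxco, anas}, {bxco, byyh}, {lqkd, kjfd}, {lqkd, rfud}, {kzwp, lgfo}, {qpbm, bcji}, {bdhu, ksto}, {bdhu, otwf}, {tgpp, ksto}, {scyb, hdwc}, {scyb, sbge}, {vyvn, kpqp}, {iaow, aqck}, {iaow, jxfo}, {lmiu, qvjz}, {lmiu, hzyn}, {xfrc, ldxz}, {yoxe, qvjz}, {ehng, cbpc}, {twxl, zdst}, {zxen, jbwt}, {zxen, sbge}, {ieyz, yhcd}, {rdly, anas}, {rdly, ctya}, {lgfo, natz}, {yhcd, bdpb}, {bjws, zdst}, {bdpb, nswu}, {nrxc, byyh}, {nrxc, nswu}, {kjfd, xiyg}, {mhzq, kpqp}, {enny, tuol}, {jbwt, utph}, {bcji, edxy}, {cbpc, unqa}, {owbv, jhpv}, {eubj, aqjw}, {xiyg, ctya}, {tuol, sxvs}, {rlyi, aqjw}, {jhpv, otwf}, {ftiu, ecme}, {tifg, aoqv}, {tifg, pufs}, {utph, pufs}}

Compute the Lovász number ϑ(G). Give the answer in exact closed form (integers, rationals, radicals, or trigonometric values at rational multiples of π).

deg(lcsn) = 2; N(lcsn) = {unqa, ldxz}.
Vertex wirw has 2 neighbors: nwwy, fzxz.
N(rdly) = {anas, ctya}, |N(rdly)| = 2.
Vertex byyh has 2 neighbors: bxco, nrxc.
85-vertex 2-regular graph: the odd cycle C_{85}.
spec(A) ≈ [2.0, 1.995, 1.978, 1.951, 1.913, 1.865, 1.806, 1.738, 1.66, 1.573, 1.478, 1.374, 1.263, 1.145, 1.021, 0.891, 0.757, 0.618, 0.476, 0.331, 0.185, 0.037, -0.111, -0.258, -0.404, -0.547, -0.688, -0.825, -0.957, -1.084, -1.205, -1.32, -1.427, -1.527, -1.618, -1.7, -1.774, -1.837, -1.89, -1.933, -1.966, -1.988, -1.999] (distinct, 3 d.p.).
ϑ = −N·λ_min/(λ_max−λ_min) = −85·(-2*cos(pi/85))/(2−(-2*cos(pi/85))) = 85*cos(pi/85)/(cos(pi/85) + 1).
ϑ(G) ≈ 42.4854826.
Lovász sandwich 42 ≤ 85*cos(pi/85)/(cos(pi/85) + 1) ≤ 43: both strict.

85*cos(pi/85)/(cos(pi/85) + 1)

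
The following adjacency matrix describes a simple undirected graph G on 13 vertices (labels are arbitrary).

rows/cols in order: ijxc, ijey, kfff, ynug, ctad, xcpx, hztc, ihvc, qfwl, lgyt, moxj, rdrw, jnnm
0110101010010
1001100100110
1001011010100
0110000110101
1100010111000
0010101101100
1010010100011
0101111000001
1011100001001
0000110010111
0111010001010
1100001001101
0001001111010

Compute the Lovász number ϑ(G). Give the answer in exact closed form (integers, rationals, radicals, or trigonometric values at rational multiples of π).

sqrt(13)

N(ihvc) = {ijey, ynug, ctad, xcpx, hztc, jnnm}, |N(ihvc)| = 6.
Vertex ctad has 6 neighbors: ijxc, ijey, xcpx, ihvc, qfwl, lgyt.
Vertex kfff has 6 neighbors: ijxc, ynug, xcpx, hztc, qfwl, moxj.
N(jnnm) = {ynug, hztc, ihvc, qfwl, lgyt, rdrw}, |N(jnnm)| = 6.
Regular of degree 6 on 13 vertices: strongly regular (13,6,2,3).
Distinct eigenvalues (to 4 d.p.): [6.0, 1.3028, -2.3028].
With N=13: ϑ(G) = 13·(-(-sqrt(13)/2 - 1/2))/(6−(-sqrt(13)/2 - 1/2)) = sqrt(13).
= 3.605551… (decimal).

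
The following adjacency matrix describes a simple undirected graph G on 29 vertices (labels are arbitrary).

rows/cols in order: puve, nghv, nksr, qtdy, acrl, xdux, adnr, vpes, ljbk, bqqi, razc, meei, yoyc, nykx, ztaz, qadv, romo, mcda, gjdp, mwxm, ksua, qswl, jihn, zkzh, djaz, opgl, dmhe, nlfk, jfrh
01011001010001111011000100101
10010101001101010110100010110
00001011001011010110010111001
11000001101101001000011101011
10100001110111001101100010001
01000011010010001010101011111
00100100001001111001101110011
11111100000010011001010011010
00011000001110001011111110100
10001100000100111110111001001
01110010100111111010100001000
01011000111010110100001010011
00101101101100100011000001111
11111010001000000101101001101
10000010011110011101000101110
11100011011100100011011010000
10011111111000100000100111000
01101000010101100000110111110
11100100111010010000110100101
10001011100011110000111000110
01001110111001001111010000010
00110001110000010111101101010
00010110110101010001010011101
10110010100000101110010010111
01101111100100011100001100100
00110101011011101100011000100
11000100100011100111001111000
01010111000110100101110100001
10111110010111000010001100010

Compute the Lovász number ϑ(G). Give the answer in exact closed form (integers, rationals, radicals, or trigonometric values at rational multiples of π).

sqrt(29)

deg(razc) = 14; N(razc) = {nghv, nksr, qtdy, adnr, ljbk, meei, yoyc, nykx, ztaz, qadv, romo, gjdp, ksua, opgl}.
N(meei) = {nghv, qtdy, acrl, ljbk, bqqi, razc, yoyc, ztaz, qadv, mcda, jihn, djaz, nlfk, jfrh}, |N(meei)| = 14.
N(nykx) = {puve, nghv, nksr, qtdy, acrl, adnr, razc, mcda, mwxm, ksua, jihn, opgl, dmhe, jfrh}, |N(nykx)| = 14.
N(qswl) = {nksr, qtdy, vpes, ljbk, bqqi, qadv, mcda, gjdp, mwxm, ksua, jihn, zkzh, opgl, nlfk}, |N(qswl)| = 14.
Regular of degree 14 on 29 vertices: SR(29,14,6,7) — a Paley graph.
The 3 distinct eigenvalues: [14.0, 2.192582, -3.192582].
Lovász: ϑ = −29(-sqrt(29)/2 - 1/2)/(14+-(-sqrt(29)/2 - 1/2)) = sqrt(29).
≈ 5.38516 (to 5 d.p.).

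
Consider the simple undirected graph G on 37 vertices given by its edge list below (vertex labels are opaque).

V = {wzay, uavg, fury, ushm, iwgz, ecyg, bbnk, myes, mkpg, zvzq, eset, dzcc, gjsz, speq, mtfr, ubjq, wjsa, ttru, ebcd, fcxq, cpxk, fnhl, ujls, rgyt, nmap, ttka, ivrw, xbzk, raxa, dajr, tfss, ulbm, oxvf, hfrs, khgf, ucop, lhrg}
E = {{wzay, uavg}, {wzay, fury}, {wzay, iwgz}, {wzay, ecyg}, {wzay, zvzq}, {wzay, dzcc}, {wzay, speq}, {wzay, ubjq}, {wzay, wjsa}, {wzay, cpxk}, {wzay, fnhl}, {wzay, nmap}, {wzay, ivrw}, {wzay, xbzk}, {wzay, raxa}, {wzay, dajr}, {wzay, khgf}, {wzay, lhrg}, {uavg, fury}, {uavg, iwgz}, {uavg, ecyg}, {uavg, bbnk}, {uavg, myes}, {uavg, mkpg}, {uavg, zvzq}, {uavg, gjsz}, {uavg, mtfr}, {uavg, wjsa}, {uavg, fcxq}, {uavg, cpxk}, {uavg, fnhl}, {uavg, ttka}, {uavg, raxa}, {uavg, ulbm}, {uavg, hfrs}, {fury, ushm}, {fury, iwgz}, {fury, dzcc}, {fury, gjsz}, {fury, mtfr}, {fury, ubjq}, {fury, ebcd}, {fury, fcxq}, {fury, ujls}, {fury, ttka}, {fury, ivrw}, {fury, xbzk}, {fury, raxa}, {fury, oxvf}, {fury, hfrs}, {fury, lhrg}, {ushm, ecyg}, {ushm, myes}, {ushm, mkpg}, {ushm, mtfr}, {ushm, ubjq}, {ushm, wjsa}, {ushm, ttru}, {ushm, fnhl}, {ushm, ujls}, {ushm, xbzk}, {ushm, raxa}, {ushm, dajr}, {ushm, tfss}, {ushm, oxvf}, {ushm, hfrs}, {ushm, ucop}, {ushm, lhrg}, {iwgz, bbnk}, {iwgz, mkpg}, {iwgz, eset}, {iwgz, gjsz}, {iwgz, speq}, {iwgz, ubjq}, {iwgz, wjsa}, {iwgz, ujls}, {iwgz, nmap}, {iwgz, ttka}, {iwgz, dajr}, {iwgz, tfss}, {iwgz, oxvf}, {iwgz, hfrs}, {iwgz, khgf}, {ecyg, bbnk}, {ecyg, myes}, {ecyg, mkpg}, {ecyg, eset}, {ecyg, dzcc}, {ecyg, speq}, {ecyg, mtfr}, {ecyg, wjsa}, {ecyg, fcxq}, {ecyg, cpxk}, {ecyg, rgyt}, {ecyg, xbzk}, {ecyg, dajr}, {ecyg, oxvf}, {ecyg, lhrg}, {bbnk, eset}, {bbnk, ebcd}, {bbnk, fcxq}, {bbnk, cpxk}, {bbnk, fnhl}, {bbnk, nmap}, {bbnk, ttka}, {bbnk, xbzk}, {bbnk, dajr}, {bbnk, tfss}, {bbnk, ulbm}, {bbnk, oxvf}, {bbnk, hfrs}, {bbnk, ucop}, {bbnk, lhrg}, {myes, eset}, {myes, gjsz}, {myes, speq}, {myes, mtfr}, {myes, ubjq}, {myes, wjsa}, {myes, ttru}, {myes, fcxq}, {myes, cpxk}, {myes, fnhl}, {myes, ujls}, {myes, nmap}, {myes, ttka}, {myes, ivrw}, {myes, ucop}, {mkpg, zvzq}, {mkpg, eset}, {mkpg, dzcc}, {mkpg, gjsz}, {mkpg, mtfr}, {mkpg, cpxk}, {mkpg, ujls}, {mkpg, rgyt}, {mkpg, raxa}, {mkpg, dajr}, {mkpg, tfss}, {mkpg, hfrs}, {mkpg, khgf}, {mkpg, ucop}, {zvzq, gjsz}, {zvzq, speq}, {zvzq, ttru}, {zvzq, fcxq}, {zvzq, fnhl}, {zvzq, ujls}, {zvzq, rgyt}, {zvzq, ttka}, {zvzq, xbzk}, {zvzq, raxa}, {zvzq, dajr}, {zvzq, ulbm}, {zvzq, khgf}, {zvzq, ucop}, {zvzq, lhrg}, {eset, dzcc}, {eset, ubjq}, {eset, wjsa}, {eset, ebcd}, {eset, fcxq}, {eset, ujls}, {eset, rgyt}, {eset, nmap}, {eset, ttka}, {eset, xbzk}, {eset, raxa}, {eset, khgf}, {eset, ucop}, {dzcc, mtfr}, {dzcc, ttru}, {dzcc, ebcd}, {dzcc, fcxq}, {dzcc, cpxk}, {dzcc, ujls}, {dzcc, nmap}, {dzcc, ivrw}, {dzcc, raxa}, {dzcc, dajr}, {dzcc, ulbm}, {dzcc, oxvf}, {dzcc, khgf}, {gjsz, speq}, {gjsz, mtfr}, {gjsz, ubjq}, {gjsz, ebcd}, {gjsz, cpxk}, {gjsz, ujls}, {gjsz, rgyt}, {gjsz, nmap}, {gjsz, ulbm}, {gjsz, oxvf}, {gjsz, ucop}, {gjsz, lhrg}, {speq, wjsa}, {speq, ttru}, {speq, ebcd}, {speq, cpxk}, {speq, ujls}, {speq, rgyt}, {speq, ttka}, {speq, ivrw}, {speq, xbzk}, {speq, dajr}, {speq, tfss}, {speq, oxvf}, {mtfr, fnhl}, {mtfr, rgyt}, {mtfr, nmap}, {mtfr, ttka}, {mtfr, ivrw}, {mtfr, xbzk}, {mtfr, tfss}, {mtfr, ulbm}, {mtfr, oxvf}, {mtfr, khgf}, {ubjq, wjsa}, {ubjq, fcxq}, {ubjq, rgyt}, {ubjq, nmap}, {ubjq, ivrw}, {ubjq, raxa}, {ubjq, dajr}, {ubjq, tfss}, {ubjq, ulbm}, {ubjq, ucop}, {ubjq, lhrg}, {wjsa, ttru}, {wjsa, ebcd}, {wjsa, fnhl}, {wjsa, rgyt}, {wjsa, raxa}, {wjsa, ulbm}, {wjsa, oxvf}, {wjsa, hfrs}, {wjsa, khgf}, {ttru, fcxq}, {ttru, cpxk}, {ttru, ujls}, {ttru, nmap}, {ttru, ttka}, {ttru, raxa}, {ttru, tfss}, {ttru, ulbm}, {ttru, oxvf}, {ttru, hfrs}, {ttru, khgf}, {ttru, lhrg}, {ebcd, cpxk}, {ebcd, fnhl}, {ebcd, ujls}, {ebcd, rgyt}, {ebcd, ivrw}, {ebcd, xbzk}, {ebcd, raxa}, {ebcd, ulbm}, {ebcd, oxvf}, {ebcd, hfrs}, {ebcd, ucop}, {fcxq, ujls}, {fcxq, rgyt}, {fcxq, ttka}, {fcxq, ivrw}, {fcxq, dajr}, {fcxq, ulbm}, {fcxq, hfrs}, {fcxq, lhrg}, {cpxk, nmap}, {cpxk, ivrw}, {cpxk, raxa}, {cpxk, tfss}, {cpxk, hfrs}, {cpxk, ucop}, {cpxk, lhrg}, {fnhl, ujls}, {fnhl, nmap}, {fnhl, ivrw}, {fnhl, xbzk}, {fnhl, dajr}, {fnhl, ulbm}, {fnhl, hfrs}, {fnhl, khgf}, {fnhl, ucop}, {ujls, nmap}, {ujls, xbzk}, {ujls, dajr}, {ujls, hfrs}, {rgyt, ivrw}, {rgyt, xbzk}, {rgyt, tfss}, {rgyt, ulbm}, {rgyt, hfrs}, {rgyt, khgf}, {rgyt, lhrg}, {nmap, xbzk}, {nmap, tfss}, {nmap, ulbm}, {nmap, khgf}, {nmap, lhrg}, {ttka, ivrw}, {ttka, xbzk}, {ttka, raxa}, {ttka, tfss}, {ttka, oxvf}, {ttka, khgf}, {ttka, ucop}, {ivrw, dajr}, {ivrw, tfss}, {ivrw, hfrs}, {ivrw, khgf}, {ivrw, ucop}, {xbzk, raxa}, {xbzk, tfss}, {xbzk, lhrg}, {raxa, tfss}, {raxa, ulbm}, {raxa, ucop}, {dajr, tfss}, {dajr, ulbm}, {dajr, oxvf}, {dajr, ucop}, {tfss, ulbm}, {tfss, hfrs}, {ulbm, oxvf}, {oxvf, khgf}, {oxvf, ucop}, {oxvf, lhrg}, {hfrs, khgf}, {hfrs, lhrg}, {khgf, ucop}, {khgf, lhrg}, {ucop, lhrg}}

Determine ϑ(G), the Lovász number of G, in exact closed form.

sqrt(37)

N(mtfr) = {uavg, fury, ushm, ecyg, myes, mkpg, dzcc, gjsz, fnhl, rgyt, nmap, ttka, ivrw, xbzk, tfss, ulbm, oxvf, khgf}, |N(mtfr)| = 18.
N(mkpg) = {uavg, ushm, iwgz, ecyg, zvzq, eset, dzcc, gjsz, mtfr, cpxk, ujls, rgyt, raxa, dajr, tfss, hfrs, khgf, ucop}, |N(mkpg)| = 18.
Vertex bbnk has 18 neighbors: uavg, iwgz, ecyg, eset, ebcd, fcxq, cpxk, fnhl, nmap, ttka, xbzk, dajr, tfss, ulbm, oxvf, hfrs, ucop, lhrg.
Vertex eset has 18 neighbors: iwgz, ecyg, bbnk, myes, mkpg, dzcc, ubjq, wjsa, ebcd, fcxq, ujls, rgyt, nmap, ttka, xbzk, raxa, khgf, ucop.
Every vertex has degree 18 (N=37); SR(37,18,8,9) — a Paley graph.
spec(A) ≈ [18.0, 2.5414, -3.5414] (distinct, 4 d.p.).
λ_max=18, λ_min=-sqrt(37)/2 - 1/2; ϑ = −37·λ_min/(λ_max−λ_min) = sqrt(37).
Numerically 6.08276253.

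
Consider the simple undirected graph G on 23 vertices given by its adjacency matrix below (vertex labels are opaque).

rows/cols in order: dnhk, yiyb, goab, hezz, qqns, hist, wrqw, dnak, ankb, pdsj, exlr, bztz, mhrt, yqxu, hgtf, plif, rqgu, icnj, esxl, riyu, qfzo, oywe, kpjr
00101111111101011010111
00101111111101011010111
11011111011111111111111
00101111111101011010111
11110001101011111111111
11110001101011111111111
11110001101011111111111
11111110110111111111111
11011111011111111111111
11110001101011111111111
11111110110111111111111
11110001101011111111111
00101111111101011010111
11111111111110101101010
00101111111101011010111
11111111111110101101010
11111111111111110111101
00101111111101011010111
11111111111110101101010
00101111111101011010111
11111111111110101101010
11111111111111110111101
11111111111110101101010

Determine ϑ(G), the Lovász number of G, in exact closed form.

7

Vertex kpjr has 18 neighbors: dnhk, yiyb, goab, hezz, qqns, hist, wrqw, dnak, ankb, pdsj, exlr, bztz, mhrt, hgtf, rqgu, icnj, riyu, oywe.
N(plif) = {dnhk, yiyb, goab, hezz, qqns, hist, wrqw, dnak, ankb, pdsj, exlr, bztz, mhrt, hgtf, rqgu, icnj, riyu, oywe}, |N(plif)| = 18.
N(hgtf) = {goab, qqns, hist, wrqw, dnak, ankb, pdsj, exlr, bztz, yqxu, plif, rqgu, esxl, qfzo, oywe, kpjr}, |N(hgtf)| = 16.
Vertex esxl has 18 neighbors: dnhk, yiyb, goab, hezz, qqns, hist, wrqw, dnak, ankb, pdsj, exlr, bztz, mhrt, hgtf, rqgu, icnj, riyu, oywe.
G = K_{7,5,5,2,2,2}: α = 7 = χ(Ḡ), so ϑ = 7.
ϑ(G) ≈ 7.00000000.
Check 7 ≤ 7 ≤ 7: collapsed.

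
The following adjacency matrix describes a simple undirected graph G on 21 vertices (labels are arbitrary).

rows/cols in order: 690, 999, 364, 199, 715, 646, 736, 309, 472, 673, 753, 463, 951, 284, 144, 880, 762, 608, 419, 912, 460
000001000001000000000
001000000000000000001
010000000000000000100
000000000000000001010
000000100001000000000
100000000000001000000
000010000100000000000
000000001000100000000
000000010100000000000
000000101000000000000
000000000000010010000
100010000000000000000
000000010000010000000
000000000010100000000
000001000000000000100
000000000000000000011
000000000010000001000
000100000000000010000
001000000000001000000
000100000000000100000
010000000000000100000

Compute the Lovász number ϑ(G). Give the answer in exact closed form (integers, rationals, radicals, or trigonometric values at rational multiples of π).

N(880) = {912, 460}, |N(880)| = 2.
Vertex 690 has 2 neighbors: 646, 463.
Vertex 419 has 2 neighbors: 364, 144.
N(460) = {999, 880}, |N(460)| = 2.
G on 21 vertices is 2-regular; connected 2-regular on 21 ⇒ C_{21}.
Distinct eigenvalues (to 6 d.p.): [2.0, 1.911146, 1.652478, 1.24698, 0.730682, 0.14946, -0.445042, -1.0, -1.466104, -1.801938, -1.977662].
Lovász: ϑ = −21(-2*cos(pi/21))/(2+-(-1)*2*cos(pi/21)) = 21*cos(pi/21)/(cos(pi/21) + 1).
≈ 10.4410 (to 4 d.p.).
Check 10 ≤ 21*cos(pi/21)/(cos(pi/21) + 1) ≤ 11: both strict.

21*cos(pi/21)/(cos(pi/21) + 1)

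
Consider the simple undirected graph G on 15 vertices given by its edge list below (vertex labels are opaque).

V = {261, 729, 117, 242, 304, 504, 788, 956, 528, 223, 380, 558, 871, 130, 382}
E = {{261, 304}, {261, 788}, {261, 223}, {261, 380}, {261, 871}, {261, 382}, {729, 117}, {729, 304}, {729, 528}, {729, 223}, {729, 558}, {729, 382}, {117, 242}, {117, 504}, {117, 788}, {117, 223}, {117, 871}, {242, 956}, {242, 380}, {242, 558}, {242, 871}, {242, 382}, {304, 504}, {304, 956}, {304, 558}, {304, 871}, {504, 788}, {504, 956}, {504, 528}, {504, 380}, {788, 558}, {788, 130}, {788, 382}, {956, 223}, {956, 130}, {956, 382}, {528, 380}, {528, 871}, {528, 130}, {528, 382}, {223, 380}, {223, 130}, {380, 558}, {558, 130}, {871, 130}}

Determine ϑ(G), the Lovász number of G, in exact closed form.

5

deg(380) = 6; N(380) = {261, 242, 504, 528, 223, 558}.
N(223) = {261, 729, 117, 956, 380, 130}, |N(223)| = 6.
Vertex 304 has 6 neighbors: 261, 729, 504, 956, 558, 871.
N(117) = {729, 242, 504, 788, 223, 871}, |N(117)| = 6.
G on 15 vertices is 6-regular; this is K(6,2), the Kneser graph.
A has 3 distinct eigenvalues ≈ [6.0, 1.0, -3.0].
Lovász (edge-transitive): ϑ = −15·(-3)/((6)−(-3)) = 5.
ϑ(G) ≈ 5.000000.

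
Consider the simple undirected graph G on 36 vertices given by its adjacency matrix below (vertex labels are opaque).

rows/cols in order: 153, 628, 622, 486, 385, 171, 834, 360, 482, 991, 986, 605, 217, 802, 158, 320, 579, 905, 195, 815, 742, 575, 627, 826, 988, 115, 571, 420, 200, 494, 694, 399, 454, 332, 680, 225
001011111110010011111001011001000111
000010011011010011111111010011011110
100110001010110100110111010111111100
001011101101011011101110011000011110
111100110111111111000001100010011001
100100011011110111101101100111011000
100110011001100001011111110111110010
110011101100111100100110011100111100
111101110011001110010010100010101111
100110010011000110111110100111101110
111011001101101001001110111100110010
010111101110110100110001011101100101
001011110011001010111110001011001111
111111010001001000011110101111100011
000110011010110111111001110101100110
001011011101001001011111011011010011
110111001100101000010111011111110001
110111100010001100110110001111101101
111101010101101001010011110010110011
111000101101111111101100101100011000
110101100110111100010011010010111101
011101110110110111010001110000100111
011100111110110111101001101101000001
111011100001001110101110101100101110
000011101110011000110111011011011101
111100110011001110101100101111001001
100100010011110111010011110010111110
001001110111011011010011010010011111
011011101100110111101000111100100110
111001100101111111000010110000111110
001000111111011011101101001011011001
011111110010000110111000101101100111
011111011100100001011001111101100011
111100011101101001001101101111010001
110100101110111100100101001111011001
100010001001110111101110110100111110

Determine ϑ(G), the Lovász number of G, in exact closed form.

deg(628) = 21; N(628) = {385, 360, 482, 986, 605, 802, 579, 905, 195, 815, 742, 575, 627, 826, 115, 200, 494, 399, 454, 332, 680}.
N(802) = {153, 628, 622, 486, 385, 171, 360, 605, 158, 815, 742, 575, 627, 988, 571, 420, 200, 494, 694, 680, 225}, |N(802)| = 21.
Vertex 399 has 21 neighbors: 628, 622, 486, 385, 171, 834, 360, 986, 320, 579, 195, 815, 742, 988, 571, 420, 494, 694, 332, 680, 225.
deg(360) = 21; N(360) = {153, 628, 385, 171, 834, 482, 991, 217, 802, 158, 320, 195, 575, 627, 115, 571, 420, 694, 399, 454, 332}.
36-vertex 21-regular graph: this is K(9,2), the Kneser graph.
A has 3 distinct eigenvalues ≈ [21.0, 1.0, -6.0].
Lovász: ϑ = −36(-6)/(21+-1*(-6)) = 8.
ϑ(G) ≈ 8.00000.

8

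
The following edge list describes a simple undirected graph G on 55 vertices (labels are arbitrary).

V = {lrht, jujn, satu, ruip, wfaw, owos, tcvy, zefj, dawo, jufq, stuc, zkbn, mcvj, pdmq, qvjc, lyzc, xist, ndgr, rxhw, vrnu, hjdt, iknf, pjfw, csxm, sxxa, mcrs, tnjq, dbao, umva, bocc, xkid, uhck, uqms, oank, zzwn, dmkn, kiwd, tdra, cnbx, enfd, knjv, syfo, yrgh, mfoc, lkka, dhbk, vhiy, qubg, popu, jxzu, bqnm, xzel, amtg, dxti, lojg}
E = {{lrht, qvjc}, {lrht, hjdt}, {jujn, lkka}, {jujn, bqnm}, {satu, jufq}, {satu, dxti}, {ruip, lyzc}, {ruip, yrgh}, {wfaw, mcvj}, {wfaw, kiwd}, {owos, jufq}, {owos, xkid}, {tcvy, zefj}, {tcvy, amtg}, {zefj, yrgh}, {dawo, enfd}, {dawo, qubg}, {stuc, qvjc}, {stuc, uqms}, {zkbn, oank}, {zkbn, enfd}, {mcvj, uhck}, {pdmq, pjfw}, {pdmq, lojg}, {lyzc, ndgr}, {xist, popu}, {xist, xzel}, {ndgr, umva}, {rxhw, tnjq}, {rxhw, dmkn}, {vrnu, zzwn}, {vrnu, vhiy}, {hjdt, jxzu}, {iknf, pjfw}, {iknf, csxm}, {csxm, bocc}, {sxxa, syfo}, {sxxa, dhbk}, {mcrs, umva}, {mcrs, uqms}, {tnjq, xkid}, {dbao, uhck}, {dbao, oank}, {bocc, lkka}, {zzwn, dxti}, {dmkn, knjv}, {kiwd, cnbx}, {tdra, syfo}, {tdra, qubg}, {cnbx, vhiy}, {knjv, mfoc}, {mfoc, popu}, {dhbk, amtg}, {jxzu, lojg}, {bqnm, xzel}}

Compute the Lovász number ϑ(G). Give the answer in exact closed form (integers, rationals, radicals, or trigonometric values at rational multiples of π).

Vertex uhck has 2 neighbors: mcvj, dbao.
Vertex enfd has 2 neighbors: dawo, zkbn.
Vertex mcvj has 2 neighbors: wfaw, uhck.
N(owos) = {jufq, xkid}, |N(owos)| = 2.
55-vertex 2-regular graph: a single 55-cycle (edge-transitive).
A has 28 distinct eigenvalues ≈ [2.0, 1.987, 1.948, 1.8837, 1.7948, 1.6825, 1.5483, 1.3939, 1.2213, 1.0328, 0.8308, 0.618, 0.3972, 0.1712, -0.0571, -0.2846, -0.5084, -0.7256, -0.9333, -1.1289, -1.3097, -1.4735, -1.618, -1.7415, -1.8422, -1.919, -1.9707, -1.9967].
λ_max=2, λ_min=-2*cos(pi/55); ϑ = −55·λ_min/(λ_max−λ_min) = 55*cos(pi/55)/(cos(pi/55) + 1).
= 27.477556878… (decimal).
Check 27 ≤ 55*cos(pi/55)/(cos(pi/55) + 1) ≤ 28: both strict.

55*cos(pi/55)/(cos(pi/55) + 1)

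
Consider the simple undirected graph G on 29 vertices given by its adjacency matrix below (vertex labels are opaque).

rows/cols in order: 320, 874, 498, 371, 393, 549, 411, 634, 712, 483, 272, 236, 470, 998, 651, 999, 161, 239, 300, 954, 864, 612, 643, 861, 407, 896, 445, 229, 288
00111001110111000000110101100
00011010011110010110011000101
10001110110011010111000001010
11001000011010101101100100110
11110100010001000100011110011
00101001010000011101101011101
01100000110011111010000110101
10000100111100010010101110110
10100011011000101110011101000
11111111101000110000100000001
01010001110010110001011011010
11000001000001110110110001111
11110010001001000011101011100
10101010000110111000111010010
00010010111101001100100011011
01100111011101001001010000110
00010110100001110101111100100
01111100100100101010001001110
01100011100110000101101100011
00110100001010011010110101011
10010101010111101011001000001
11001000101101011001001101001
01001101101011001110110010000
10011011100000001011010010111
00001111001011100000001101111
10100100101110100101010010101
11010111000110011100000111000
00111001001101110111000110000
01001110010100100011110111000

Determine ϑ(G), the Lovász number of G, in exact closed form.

Vertex 393 has 14 neighbors: 320, 874, 498, 371, 549, 483, 998, 239, 612, 643, 861, 407, 229, 288.
N(999) = {874, 498, 549, 411, 634, 483, 272, 236, 998, 161, 954, 612, 445, 229}, |N(999)| = 14.
Vertex 470 has 14 neighbors: 320, 874, 498, 371, 411, 272, 998, 300, 954, 864, 643, 407, 896, 445.
Vertex 411 has 14 neighbors: 874, 498, 712, 483, 470, 998, 651, 999, 161, 300, 861, 407, 445, 288.
14-regular, N=29; Paley(29): SR with (k,λ,μ)=(14,6,7).
A has 3 distinct eigenvalues ≈ [14.0, 2.1926, -3.1926].
−29·(-sqrt(29)/2 - 1/2) / ((14)−(-sqrt(29)/2 - 1/2)) = sqrt(29) = ϑ(G).
= 5.3852… (decimal).

sqrt(29)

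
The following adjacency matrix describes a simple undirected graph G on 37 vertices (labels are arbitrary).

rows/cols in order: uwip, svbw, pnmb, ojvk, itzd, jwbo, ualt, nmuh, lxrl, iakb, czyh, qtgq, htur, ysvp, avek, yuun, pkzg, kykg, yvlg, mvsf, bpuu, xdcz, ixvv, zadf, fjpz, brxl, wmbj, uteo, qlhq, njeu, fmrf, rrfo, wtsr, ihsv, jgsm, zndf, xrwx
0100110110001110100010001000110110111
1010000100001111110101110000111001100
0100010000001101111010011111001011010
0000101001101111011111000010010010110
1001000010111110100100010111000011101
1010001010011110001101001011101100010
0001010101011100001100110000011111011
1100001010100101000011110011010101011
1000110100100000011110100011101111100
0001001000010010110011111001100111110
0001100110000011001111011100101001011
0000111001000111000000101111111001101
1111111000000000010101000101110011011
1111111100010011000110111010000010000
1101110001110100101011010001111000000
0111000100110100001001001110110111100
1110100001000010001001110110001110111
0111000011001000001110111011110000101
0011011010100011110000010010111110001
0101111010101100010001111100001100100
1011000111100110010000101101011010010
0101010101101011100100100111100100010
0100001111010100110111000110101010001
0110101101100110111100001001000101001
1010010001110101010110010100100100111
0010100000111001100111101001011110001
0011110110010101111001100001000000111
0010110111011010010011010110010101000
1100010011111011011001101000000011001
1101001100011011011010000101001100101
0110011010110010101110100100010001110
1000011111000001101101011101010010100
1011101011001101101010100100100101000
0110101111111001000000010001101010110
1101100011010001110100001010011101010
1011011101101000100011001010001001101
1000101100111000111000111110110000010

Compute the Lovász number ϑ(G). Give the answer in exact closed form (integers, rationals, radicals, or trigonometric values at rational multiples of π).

sqrt(37)

deg(iakb) = 18; N(iakb) = {ojvk, ualt, qtgq, avek, pkzg, kykg, bpuu, xdcz, ixvv, zadf, fjpz, uteo, qlhq, rrfo, wtsr, ihsv, jgsm, zndf}.
Vertex pnmb has 18 neighbors: svbw, jwbo, htur, ysvp, yuun, pkzg, kykg, yvlg, bpuu, zadf, fjpz, brxl, wmbj, uteo, fmrf, wtsr, ihsv, zndf.
deg(rrfo) = 18; N(rrfo) = {uwip, jwbo, ualt, nmuh, lxrl, iakb, yuun, pkzg, yvlg, mvsf, xdcz, zadf, fjpz, brxl, uteo, njeu, wtsr, jgsm}.
Vertex czyh has 18 neighbors: ojvk, itzd, nmuh, lxrl, avek, yuun, yvlg, mvsf, bpuu, xdcz, zadf, fjpz, brxl, qlhq, fmrf, ihsv, zndf, xrwx.
37-vertex 18-regular graph: strongly regular (37,18,8,9).
Distinct eigenvalues (to 4 d.p.): [18.0, 2.5414, -3.5414].
Lovász (edge-transitive): ϑ = −37·(-sqrt(37)/2 - 1/2)/((18)−(-sqrt(37)/2 - 1/2)) = sqrt(37).
≈ 6.0827625 (to 7 d.p.).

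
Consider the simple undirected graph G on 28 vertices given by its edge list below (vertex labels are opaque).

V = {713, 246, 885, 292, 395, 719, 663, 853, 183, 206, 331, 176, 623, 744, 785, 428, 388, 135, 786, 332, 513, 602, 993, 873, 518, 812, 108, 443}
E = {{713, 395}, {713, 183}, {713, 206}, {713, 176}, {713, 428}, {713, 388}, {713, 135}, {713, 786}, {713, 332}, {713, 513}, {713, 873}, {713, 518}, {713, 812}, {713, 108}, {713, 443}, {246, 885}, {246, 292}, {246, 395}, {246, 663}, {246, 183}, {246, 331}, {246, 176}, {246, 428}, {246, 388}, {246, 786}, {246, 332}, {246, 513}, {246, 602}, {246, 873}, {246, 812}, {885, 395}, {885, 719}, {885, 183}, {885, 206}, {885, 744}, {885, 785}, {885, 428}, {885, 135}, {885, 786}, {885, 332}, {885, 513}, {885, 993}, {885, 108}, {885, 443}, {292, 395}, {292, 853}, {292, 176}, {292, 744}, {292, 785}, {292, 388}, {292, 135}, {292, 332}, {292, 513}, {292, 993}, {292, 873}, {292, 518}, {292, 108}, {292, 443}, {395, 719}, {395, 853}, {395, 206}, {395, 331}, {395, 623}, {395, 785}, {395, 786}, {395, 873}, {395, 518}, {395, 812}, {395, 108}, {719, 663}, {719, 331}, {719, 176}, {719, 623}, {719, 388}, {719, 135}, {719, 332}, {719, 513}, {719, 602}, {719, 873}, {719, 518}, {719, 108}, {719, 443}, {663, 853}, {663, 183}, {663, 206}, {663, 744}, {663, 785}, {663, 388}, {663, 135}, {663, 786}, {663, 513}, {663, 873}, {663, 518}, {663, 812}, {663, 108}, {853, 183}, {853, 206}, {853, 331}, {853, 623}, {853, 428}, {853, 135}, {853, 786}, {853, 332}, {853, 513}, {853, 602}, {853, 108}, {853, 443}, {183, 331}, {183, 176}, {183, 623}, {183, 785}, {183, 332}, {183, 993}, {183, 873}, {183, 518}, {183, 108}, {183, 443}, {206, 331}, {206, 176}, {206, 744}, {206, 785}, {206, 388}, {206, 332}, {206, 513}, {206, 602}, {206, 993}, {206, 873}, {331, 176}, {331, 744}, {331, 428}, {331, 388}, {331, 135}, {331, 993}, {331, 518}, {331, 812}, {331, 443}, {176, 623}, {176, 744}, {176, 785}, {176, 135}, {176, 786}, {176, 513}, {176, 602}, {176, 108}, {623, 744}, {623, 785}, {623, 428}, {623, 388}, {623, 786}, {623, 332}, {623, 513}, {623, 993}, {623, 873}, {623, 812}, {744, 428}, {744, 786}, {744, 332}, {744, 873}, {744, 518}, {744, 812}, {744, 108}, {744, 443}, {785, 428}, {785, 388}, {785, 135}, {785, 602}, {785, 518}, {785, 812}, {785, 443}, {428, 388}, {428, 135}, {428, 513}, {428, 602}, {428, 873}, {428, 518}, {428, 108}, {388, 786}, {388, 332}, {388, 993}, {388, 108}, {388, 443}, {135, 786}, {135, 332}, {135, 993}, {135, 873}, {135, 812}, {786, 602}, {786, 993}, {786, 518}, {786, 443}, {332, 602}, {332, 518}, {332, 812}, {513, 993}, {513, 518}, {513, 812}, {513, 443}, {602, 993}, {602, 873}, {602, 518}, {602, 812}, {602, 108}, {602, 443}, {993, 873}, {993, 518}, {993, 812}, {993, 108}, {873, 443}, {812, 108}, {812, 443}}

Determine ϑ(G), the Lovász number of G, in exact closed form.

7

N(395) = {713, 246, 885, 292, 719, 853, 206, 331, 623, 785, 786, 873, 518, 812, 108}, |N(395)| = 15.
deg(623) = 15; N(623) = {395, 719, 853, 183, 176, 744, 785, 428, 388, 786, 332, 513, 993, 873, 812}.
Vertex 663 has 15 neighbors: 246, 719, 853, 183, 206, 744, 785, 388, 135, 786, 513, 873, 518, 812, 108.
deg(176) = 15; N(176) = {713, 246, 292, 719, 183, 206, 331, 623, 744, 785, 135, 786, 513, 602, 108}.
G on 28 vertices is 15-regular; Kneser K(8,2) on C(8,2)=28 vertices.
Distinct eigenvalues (to 4 d.p.): [15.0, 1.0, -5.0].
λ_max=15, λ_min=-5; ϑ = −28·λ_min/(λ_max−λ_min) = 7.
ϑ(G) ≈ 7.0000000.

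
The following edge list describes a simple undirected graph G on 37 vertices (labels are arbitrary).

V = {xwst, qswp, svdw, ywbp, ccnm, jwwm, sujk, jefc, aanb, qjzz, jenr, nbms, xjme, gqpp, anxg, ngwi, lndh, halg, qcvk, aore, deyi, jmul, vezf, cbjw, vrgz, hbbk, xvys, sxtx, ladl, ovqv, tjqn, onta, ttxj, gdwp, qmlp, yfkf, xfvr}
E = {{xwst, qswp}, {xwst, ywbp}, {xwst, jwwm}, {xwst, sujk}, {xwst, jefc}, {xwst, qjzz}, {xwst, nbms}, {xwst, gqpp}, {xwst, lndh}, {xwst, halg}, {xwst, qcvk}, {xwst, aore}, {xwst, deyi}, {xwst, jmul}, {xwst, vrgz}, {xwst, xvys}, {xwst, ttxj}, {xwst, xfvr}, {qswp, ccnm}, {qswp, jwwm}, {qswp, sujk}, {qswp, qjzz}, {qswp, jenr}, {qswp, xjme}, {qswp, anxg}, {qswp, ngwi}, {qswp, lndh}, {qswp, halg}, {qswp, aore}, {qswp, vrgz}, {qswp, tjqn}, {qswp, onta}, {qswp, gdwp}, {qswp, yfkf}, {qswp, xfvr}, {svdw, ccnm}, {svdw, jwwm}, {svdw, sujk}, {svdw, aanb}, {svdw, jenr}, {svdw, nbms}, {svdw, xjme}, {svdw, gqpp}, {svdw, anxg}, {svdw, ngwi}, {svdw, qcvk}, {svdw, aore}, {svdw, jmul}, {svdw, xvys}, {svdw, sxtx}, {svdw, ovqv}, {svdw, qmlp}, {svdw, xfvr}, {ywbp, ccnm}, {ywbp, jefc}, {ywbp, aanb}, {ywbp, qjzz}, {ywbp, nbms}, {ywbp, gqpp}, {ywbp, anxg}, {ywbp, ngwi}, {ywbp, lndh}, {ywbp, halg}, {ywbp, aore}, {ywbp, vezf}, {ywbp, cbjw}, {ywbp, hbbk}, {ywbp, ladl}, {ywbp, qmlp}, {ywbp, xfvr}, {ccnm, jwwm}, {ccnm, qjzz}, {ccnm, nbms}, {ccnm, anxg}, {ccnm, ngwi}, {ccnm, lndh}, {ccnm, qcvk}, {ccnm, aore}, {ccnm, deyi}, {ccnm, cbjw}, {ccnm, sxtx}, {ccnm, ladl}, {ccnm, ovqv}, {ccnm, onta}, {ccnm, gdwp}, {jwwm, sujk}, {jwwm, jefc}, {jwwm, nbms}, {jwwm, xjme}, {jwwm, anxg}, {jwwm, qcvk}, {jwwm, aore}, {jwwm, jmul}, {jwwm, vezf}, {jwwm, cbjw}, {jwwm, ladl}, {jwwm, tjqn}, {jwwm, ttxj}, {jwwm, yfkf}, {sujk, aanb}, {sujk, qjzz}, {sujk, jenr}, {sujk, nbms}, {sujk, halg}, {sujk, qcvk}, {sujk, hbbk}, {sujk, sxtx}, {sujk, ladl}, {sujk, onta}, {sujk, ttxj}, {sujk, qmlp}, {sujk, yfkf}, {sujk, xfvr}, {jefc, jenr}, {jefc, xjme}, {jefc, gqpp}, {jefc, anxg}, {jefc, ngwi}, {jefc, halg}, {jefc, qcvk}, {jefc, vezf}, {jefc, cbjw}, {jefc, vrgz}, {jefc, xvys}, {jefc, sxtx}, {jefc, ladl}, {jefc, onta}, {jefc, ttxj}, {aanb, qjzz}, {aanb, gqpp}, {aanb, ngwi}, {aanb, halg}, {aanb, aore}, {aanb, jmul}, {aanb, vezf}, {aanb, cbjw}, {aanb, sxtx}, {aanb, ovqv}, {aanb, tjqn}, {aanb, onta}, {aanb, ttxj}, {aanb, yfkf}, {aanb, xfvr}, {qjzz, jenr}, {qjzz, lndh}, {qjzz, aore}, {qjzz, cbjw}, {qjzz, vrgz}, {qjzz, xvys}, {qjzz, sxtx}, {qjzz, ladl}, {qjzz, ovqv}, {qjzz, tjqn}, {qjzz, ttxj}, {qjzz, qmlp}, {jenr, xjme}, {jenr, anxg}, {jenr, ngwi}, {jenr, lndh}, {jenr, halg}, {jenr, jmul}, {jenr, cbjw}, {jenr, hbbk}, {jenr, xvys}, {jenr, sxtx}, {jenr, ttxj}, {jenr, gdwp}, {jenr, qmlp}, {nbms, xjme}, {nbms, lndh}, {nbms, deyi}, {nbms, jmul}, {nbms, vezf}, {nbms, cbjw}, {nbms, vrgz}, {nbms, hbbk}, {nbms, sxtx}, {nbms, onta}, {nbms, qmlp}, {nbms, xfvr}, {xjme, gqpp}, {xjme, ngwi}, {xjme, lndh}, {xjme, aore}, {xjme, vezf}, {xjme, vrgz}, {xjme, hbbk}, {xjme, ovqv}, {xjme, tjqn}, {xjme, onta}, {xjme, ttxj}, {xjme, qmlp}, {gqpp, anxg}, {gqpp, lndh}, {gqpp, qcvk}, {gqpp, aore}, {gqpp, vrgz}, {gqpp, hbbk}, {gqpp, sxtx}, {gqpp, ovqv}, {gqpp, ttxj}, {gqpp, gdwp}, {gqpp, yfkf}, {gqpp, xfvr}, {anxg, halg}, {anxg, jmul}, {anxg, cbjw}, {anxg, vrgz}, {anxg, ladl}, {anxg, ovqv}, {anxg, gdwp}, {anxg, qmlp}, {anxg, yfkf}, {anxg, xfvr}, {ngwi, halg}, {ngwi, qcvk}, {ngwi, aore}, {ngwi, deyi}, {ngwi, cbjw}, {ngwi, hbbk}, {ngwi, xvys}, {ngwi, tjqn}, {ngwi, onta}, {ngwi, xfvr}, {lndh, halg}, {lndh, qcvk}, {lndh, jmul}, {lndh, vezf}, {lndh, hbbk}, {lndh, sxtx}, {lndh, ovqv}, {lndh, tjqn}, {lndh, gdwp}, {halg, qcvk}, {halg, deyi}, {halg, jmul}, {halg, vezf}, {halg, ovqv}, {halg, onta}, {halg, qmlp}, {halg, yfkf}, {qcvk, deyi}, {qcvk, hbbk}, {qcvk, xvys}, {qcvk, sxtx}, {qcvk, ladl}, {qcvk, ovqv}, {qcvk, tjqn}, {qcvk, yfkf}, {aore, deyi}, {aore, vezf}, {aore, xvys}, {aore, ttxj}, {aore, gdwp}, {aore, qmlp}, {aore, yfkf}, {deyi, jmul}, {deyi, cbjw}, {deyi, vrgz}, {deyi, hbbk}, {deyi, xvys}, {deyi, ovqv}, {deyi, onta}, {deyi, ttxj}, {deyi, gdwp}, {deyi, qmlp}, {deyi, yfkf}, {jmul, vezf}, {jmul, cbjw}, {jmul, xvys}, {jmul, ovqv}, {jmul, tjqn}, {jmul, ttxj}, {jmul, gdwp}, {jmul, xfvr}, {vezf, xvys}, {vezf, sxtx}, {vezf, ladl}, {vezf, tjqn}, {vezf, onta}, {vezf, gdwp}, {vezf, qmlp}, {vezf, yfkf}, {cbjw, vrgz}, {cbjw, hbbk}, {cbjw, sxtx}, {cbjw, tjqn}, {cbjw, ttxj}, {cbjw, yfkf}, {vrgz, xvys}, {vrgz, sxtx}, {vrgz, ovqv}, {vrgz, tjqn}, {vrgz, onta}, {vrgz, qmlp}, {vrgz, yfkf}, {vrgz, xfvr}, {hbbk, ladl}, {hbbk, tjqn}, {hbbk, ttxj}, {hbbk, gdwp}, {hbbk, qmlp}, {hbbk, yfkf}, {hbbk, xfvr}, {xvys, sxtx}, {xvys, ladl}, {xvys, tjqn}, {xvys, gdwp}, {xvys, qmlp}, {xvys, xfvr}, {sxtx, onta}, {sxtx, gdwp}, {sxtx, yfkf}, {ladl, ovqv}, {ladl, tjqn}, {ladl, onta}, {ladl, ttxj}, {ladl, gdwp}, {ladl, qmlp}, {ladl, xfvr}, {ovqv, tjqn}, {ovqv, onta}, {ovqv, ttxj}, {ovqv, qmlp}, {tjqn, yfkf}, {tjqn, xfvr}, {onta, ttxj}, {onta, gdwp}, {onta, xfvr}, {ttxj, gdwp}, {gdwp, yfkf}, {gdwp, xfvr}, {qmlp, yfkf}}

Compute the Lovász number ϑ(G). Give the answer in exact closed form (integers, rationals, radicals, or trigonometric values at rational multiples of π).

Vertex vrgz has 18 neighbors: xwst, qswp, jefc, qjzz, nbms, xjme, gqpp, anxg, deyi, cbjw, xvys, sxtx, ovqv, tjqn, onta, qmlp, yfkf, xfvr.
N(ladl) = {ywbp, ccnm, jwwm, sujk, jefc, qjzz, anxg, qcvk, vezf, hbbk, xvys, ovqv, tjqn, onta, ttxj, gdwp, qmlp, xfvr}, |N(ladl)| = 18.
deg(sujk) = 18; N(sujk) = {xwst, qswp, svdw, jwwm, aanb, qjzz, jenr, nbms, halg, qcvk, hbbk, sxtx, ladl, onta, ttxj, qmlp, yfkf, xfvr}.
Vertex ttxj has 18 neighbors: xwst, jwwm, sujk, jefc, aanb, qjzz, jenr, xjme, gqpp, aore, deyi, jmul, cbjw, hbbk, ladl, ovqv, onta, gdwp.
18-regular, N=37; strongly regular (37,18,8,9).
The 3 distinct eigenvalues: [18.0, 2.54138, -3.54138].
Lovász (edge-transitive): ϑ = −37·(-sqrt(37)/2 - 1/2)/((18)−(-sqrt(37)/2 - 1/2)) = sqrt(37).
= 6.082763… (decimal).

sqrt(37)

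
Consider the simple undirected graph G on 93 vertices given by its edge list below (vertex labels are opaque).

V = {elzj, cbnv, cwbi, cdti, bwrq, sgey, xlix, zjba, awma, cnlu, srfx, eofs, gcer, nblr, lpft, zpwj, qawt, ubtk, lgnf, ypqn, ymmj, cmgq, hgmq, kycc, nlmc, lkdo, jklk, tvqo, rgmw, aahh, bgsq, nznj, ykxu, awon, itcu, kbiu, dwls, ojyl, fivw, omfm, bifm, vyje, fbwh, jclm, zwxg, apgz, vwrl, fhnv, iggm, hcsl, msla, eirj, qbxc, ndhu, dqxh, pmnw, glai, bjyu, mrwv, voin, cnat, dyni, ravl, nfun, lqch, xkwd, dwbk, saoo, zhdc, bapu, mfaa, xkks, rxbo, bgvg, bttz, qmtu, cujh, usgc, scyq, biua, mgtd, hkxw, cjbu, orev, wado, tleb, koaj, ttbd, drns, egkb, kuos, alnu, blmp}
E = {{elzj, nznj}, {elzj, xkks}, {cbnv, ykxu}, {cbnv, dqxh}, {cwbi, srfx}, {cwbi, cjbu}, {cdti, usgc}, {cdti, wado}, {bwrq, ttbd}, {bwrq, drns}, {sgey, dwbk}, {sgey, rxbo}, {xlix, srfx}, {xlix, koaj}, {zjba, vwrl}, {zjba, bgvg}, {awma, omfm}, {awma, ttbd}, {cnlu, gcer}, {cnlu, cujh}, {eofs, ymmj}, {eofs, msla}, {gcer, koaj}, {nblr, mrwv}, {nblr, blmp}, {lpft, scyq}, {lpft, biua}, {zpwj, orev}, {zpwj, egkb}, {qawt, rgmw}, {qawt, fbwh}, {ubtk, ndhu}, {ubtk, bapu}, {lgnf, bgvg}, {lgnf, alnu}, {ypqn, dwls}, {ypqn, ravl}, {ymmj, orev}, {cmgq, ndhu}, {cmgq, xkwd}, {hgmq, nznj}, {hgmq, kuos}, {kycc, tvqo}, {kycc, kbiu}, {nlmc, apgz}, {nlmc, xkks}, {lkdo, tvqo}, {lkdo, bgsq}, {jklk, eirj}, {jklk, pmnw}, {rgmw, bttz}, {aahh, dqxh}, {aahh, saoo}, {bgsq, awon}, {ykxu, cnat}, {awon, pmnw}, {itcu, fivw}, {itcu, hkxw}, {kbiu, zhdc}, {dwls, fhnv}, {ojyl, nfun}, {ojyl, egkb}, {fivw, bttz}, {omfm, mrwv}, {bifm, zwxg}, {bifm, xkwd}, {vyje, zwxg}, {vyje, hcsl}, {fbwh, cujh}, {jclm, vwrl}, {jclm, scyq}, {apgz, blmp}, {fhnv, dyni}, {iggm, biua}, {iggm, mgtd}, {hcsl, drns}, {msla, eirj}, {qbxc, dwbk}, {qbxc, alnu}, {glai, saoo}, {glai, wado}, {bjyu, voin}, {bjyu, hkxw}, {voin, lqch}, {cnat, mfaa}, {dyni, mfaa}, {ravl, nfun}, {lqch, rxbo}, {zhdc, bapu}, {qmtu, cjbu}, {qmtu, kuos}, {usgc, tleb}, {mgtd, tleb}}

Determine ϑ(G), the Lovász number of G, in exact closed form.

N(orev) = {zpwj, ymmj}, |N(orev)| = 2.
deg(bttz) = 2; N(bttz) = {rgmw, fivw}.
deg(fhnv) = 2; N(fhnv) = {dwls, dyni}.
Vertex gcer has 2 neighbors: cnlu, koaj.
deg(v) = 2 for all v (|V|=93); the odd cycle C_{93}.
spec(A) ≈ [2.0, 1.995, 1.982, 1.959, 1.927, 1.887, 1.838, 1.78, 1.715, 1.642, 1.561, 1.473, 1.378, 1.277, 1.17, 1.058, 0.941, 0.82, 0.695, 0.566, 0.436, 0.303, 0.169, 0.034, -0.101, -0.236, -0.369, -0.501, -0.631, -0.758, -0.881, -1.0, -1.115, -1.224, -1.328, -1.426, -1.518, -1.602, -1.679, -1.749, -1.81, -1.864, -1.908, -1.944, -1.972, -1.99, -1.999] (distinct, 3 d.p.).
ϑ = −N·λ_min/(λ_max−λ_min) = −93·(-2*cos(pi/93))/(2−(-2*cos(pi/93))) = 93*cos(pi/93)/(cos(pi/93) + 1).
= 46.4867… (decimal).
Check 46 ≤ 93*cos(pi/93)/(cos(pi/93) + 1) ≤ 47: both strict.

93*cos(pi/93)/(cos(pi/93) + 1)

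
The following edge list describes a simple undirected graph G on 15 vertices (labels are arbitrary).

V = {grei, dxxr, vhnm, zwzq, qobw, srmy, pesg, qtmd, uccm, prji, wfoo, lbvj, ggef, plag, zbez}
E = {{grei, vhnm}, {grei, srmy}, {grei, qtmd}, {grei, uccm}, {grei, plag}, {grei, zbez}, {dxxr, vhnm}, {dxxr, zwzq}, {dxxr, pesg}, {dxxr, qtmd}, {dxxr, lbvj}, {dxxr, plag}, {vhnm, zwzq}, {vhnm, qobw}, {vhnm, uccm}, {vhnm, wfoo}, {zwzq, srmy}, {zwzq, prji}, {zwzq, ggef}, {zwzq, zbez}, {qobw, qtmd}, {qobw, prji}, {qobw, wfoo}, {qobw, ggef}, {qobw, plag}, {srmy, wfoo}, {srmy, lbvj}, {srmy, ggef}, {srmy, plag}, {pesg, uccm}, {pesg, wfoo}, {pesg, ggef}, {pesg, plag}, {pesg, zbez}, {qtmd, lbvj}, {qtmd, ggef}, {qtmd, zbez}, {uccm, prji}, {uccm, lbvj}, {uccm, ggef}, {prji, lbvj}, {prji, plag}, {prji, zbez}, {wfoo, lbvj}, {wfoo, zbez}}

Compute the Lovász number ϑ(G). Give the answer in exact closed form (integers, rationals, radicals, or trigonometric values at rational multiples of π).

5

N(ggef) = {zwzq, qobw, srmy, pesg, qtmd, uccm}, |N(ggef)| = 6.
deg(qtmd) = 6; N(qtmd) = {grei, dxxr, qobw, lbvj, ggef, zbez}.
deg(zwzq) = 6; N(zwzq) = {dxxr, vhnm, srmy, prji, ggef, zbez}.
N(pesg) = {dxxr, uccm, wfoo, ggef, plag, zbez}, |N(pesg)| = 6.
Every vertex has degree 6 (N=15); Kneser K(6,2) on C(6,2)=15 vertices.
A has 3 distinct eigenvalues ≈ [6.0, 1.0, -3.0].
ϑ = −N·λ_min/(λ_max−λ_min) = −15·(-3)/(6−(-3)) = 5.
= 5.000000000… (decimal).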